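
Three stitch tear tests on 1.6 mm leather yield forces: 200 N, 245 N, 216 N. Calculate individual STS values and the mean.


STS1 = 200 / 1.6 = 125.0 N/mm
STS2 = 245 / 1.6 = 153.1 N/mm
STS3 = 216 / 1.6 = 135.0 N/mm
Mean = (125.0 + 153.1 + 135.0) / 3 = 137.7 N/mm


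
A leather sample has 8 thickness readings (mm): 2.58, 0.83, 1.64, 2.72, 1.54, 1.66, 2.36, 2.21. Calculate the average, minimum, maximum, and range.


Average = 1.94 mm
Min = 0.83 mm
Max = 2.72 mm
Range = 1.89 mm

Sum = 15.54
Average = 15.54 / 8 = 1.94 mm
Minimum = 0.83 mm
Maximum = 2.72 mm
Range = 2.72 - 0.83 = 1.89 mm


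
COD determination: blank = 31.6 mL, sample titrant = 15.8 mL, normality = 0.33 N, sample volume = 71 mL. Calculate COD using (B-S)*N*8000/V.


COD = (31.6 - 15.8) x 0.33 x 8000 / 71
COD = 15.8 x 0.33 x 8000 / 71
COD = 587.5 mg/L


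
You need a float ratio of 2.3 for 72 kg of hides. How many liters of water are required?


Water = hide weight x target ratio
Water = 72 x 2.3 = 165.6 L


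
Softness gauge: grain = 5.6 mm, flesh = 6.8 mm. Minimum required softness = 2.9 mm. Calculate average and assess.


Average = (5.6 + 6.8) / 2 = 6.20 mm
Minimum = 2.9 mm
Meets requirement: Yes


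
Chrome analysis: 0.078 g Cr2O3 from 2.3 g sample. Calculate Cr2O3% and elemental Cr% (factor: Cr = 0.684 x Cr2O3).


Cr2O3 = 3.39%
Cr = 2.32%

Cr2O3% = 0.078 / 2.3 x 100 = 3.39%
Cr% = 3.39 x 0.684 = 2.32%


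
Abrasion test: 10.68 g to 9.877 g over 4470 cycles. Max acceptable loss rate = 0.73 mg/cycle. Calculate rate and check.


Rate = 0.180 mg/cycle
Passes: Yes

Loss = 10.68 - 9.877 = 0.803 g
Rate = 0.803 g / 4470 cycles x 1000 = 0.180 mg/cycle
Max = 0.73 mg/cycle
Passes: Yes


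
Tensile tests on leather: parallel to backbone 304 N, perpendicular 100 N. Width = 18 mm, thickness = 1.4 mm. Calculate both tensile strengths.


Parallel = 12.06 N/mm^2
Perpendicular = 3.97 N/mm^2


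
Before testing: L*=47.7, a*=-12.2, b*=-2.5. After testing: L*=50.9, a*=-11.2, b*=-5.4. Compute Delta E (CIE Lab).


dL = 50.9 - 47.7 = 3.2
da = -11.2 - (-12.2) = 1.0
db = -5.4 - (-2.5) = -2.9
dE = sqrt((3.2)^2 + (1.0)^2 + (-2.9)^2) = 4.43


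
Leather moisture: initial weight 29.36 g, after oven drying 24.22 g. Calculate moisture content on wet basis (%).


Moisture = 29.36 - 24.22 = 5.14 g
MC = 5.14 / 29.36 x 100 = 17.5%


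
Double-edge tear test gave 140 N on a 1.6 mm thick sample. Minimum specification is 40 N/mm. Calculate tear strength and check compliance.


Tear strength = 87.5 N/mm
Compliant: Yes

Tear strength = 140 / 1.6 = 87.5 N/mm
Required minimum = 40 N/mm
Compliant: Yes


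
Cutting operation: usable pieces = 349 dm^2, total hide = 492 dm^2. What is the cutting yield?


Yield = usable / total x 100
Yield = 349 / 492 x 100 = 70.9%


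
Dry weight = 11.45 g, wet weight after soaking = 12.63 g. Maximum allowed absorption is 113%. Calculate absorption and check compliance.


WA = (12.63 - 11.45) / 11.45 x 100 = 10.3%
Maximum allowed: 113%
Compliant: Yes


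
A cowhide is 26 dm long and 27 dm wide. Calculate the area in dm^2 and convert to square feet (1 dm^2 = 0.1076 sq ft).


Area = 26 x 27 = 702 dm^2
Conversion: 702 x 0.1076 = 75.54 sq ft


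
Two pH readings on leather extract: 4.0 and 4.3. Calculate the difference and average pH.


Difference = |4.0 - 4.3| = 0.3
Average = (4.0 + 4.3) / 2 = 4.15


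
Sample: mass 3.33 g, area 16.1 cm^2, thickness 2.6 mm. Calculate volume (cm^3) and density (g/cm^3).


Volume = 4.186 cm^3
Density = 0.796 g/cm^3

Thickness in cm = 2.6 / 10 = 0.26 cm
Volume = 16.1 x 0.26 = 4.186 cm^3
Density = 3.33 / 4.186 = 0.796 g/cm^3


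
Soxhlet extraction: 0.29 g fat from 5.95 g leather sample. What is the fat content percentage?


Fat content = 0.29 / 5.95 x 100
Fat = 4.9%


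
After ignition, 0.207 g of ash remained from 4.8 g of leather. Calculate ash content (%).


Ash% = 0.207 / 4.8 x 100
Ash% = 4.31%


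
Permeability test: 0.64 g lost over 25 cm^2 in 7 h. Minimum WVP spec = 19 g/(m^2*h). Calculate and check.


WVP = 36.57 g/(m^2*h)
Meets specification: Yes


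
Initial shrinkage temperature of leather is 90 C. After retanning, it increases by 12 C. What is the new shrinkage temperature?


102 C

New Ts = 90 + 12 = 102 C


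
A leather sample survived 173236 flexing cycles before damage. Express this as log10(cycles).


5.24


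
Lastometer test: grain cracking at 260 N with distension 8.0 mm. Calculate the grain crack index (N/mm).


32.5 N/mm

Grain crack index = force / distension
Index = 260 / 8.0 = 32.5 N/mm


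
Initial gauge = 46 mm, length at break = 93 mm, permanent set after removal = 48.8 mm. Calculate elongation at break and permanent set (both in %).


Elongation at break = 102.2%
Permanent set = 6.1%

Elongation at break = (93 - 46) / 46 x 100 = 102.2%
Permanent set = (48.8 - 46) / 46 x 100 = 6.1%


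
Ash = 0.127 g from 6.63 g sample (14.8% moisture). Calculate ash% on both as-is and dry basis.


As-is ash% = 0.127 / 6.63 x 100 = 1.92%
Dry mass = 6.63 x (100 - 14.8) / 100 = 5.64876 g
Dry-basis ash% = 0.127 / 5.64876 x 100 = 2.25%


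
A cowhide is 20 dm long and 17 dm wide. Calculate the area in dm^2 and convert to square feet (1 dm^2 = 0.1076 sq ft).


340 dm^2
36.58 sq ft

Area = 20 x 17 = 340 dm^2
Conversion: 340 x 0.1076 = 36.58 sq ft


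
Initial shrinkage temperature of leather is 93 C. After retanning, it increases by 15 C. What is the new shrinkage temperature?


New Ts = 93 + 15 = 108 C


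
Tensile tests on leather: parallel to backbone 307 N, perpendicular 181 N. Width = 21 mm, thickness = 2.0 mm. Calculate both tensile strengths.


Area = 21 x 2.0 = 42.0 mm^2
TS (parallel) = 307 / 42.0 = 7.31 N/mm^2
TS (perpendicular) = 181 / 42.0 = 4.31 N/mm^2


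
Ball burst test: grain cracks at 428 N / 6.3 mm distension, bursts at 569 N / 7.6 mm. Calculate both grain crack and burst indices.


Crack index = 67.9 N/mm
Burst index = 74.9 N/mm

Crack index = 428 / 6.3 = 67.9 N/mm
Burst index = 569 / 7.6 = 74.9 N/mm


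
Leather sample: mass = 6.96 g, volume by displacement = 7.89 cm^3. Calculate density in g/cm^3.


0.882 g/cm^3

Density = mass / volume
Density = 6.96 / 7.89 = 0.882 g/cm^3


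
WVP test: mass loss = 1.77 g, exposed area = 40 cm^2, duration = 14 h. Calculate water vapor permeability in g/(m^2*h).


31.61 g/(m^2*h)


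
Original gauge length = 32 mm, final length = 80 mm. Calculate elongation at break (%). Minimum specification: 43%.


Extension = 80 - 32 = 48 mm
Elongation = 48 / 32 x 100 = 150.0%
Minimum required: 43%
Meets specification: Yes


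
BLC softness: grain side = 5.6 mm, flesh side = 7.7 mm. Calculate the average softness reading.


Average = (5.6 + 7.7) / 2
Average = 6.65 mm


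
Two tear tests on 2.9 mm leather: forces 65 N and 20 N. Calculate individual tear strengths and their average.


Tear 1 = 65 / 2.9 = 22.4 N/mm
Tear 2 = 20 / 2.9 = 6.9 N/mm
Average = (22.4 + 6.9) / 2 = 14.7 N/mm


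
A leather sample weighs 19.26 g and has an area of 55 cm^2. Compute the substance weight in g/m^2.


Substance weight = mass / area x 10000
SW = 19.26 / 55 x 10000
SW = 3501.8 g/m^2


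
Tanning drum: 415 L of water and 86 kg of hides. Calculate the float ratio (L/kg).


Float ratio = water / hide weight
Ratio = 415 / 86 = 4.8


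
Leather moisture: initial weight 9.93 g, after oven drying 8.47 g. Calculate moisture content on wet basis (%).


Moisture = 9.93 - 8.47 = 1.46 g
MC = 1.46 / 9.93 x 100 = 14.7%


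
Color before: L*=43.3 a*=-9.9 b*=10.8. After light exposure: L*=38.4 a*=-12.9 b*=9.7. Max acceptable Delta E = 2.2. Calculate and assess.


dL = -4.9, da = -3.0, db = -1.1
dE = sqrt((-4.9)^2 + (-3.0)^2 + (-1.1)^2) = 5.85
Max = 2.2
Passes: No


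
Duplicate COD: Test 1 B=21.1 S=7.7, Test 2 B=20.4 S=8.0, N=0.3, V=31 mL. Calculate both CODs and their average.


COD1 = (21.1 - 7.7) x 0.3 x 8000 / 31 = 1037.4 mg/L
COD2 = (20.4 - 8.0) x 0.3 x 8000 / 31 = 960.0 mg/L
Average = (1037.4 + 960.0) / 2 = 998.7 mg/L


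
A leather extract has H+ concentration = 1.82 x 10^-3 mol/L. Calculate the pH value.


pH = 2.74


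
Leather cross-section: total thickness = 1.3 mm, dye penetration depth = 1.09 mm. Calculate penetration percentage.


83.8%


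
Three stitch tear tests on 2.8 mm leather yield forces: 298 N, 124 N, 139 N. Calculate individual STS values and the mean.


STS1 = 106.4 N/mm
STS2 = 44.3 N/mm
STS3 = 49.6 N/mm
Mean = 66.8 N/mm

STS1 = 298 / 2.8 = 106.4 N/mm
STS2 = 124 / 2.8 = 44.3 N/mm
STS3 = 139 / 2.8 = 49.6 N/mm
Mean = (106.4 + 44.3 + 49.6) / 3 = 66.8 N/mm


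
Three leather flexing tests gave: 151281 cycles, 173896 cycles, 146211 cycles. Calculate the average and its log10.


Average = 157129 cycles
log10 = 5.20

Average = (151281 + 173896 + 146211) / 3 = 157129 cycles
log10(157129) = 5.20


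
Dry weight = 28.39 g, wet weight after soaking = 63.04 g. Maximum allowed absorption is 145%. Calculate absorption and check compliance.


WA = (63.04 - 28.39) / 28.39 x 100 = 122.1%
Maximum allowed: 145%
Compliant: Yes


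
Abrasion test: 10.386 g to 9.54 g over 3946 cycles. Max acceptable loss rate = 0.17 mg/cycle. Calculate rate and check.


Loss = 10.386 - 9.54 = 0.846 g
Rate = 0.846 g / 3946 cycles x 1000 = 0.214 mg/cycle
Max = 0.17 mg/cycle
Passes: No


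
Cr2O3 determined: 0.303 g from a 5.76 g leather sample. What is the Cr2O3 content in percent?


Cr2O3% = 0.303 / 5.76 x 100
Cr2O3% = 5.26%


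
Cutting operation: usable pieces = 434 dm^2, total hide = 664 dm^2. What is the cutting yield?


Yield = usable / total x 100
Yield = 434 / 664 x 100 = 65.4%


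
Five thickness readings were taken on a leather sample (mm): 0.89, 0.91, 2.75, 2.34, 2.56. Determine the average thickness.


Sum = 0.89 + 0.91 + 2.75 + 2.34 + 2.56 = 9.45
Average = 9.45 / 5 = 1.89 mm


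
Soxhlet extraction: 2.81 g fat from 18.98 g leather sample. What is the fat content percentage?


Fat content = 2.81 / 18.98 x 100
Fat = 14.8%


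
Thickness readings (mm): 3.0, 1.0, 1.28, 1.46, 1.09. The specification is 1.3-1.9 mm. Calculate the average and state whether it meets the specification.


Average = 1.57 mm
Within specification: Yes

Sum = 7.83
Average = 7.83 / 5 = 1.57 mm
Specification range: 1.3 to 1.9 mm
Within spec: Yes


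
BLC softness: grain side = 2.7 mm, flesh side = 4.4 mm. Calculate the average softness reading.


Average = (2.7 + 4.4) / 2
Average = 3.55 mm


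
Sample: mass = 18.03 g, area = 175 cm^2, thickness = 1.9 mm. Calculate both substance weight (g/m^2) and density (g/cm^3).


SW = 18.03 / 175 x 10000 = 1030.3 g/m^2
Volume = 175 x 1.9 / 10 = 33.25 cm^3
Density = 18.03 / 33.25 = 0.542 g/cm^3


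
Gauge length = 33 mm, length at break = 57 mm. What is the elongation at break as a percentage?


72.7%


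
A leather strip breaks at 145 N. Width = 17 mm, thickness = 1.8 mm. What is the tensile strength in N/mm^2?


4.74 N/mm^2


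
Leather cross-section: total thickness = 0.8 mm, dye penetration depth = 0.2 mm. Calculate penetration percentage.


Penetration% = 0.2 / 0.8 x 100
Penetration = 25.0%


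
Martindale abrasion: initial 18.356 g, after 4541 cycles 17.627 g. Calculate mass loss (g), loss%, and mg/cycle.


Loss = 18.356 - 17.627 = 0.729 g
Loss% = 0.729 / 18.356 x 100 = 3.97%
Rate = 0.729 / 4541 x 1000 = 0.161 mg/cycle


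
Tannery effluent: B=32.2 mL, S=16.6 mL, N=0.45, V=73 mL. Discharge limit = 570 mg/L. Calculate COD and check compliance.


COD = (32.2 - 16.6) x 0.45 x 8000 / 73 = 769.3 mg/L
Limit: 570 mg/L
Compliant: No


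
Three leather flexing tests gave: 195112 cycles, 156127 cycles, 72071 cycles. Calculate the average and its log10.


Average = (195112 + 156127 + 72071) / 3 = 141103 cycles
log10(141103) = 5.15


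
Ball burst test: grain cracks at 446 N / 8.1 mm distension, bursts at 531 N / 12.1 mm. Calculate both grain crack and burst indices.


Crack index = 55.1 N/mm
Burst index = 43.9 N/mm


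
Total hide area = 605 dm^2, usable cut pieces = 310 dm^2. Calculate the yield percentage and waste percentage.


Yield = 51.2%
Waste = 48.8%


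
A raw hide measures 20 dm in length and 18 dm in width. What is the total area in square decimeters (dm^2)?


360 dm^2

Area = length x width
Area = 20 x 18 = 360 dm^2


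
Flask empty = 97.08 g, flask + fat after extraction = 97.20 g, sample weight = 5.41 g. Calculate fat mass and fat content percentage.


Fat mass = 97.20 - 97.08 = 0.12 g
Fat% = 0.12 / 5.41 x 100 = 2.2%


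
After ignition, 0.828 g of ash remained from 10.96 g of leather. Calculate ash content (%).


Ash% = 0.828 / 10.96 x 100
Ash% = 7.55%


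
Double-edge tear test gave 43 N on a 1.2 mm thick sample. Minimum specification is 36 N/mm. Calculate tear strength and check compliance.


Tear strength = 35.8 N/mm
Compliant: No


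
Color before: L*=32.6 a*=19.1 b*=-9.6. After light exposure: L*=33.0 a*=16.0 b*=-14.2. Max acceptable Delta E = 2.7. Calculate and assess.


dL = 0.4, da = -3.1, db = -4.6
dE = sqrt((0.4)^2 + (-3.1)^2 + (-4.6)^2) = 5.56
Max = 2.7
Passes: No


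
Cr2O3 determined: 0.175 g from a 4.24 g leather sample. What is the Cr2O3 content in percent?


4.13%

Cr2O3% = 0.175 / 4.24 x 100
Cr2O3% = 4.13%


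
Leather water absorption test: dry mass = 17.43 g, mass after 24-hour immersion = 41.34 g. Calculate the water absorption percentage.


137.2%


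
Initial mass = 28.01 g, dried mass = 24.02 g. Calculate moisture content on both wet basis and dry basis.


Moisture lost = 28.01 - 24.02 = 3.99 g
Wet basis MC = 3.99 / 28.01 x 100 = 14.2%
Dry basis MC = 3.99 / 24.02 x 100 = 16.6%


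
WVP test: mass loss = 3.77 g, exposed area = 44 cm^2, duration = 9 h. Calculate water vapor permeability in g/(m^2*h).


95.20 g/(m^2*h)


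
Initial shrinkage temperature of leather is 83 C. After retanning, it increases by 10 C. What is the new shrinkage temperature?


93 C


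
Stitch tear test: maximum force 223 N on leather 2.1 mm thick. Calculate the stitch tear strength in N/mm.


106.2 N/mm

Stitch tear strength = force / thickness
STS = 223 / 2.1 = 106.2 N/mm


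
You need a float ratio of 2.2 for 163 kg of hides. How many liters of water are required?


358.6 L


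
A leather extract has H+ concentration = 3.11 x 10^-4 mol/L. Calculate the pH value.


pH = 3.51

pH = -log10[H+]
pH = -log10(3.11 x 10^-4) = 3.51


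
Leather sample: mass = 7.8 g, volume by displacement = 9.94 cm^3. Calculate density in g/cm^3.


0.785 g/cm^3


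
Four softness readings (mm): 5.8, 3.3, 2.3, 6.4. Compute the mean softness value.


Sum = 5.8 + 3.3 + 2.3 + 6.4
Mean = 17.8 / 4 = 4.45 mm


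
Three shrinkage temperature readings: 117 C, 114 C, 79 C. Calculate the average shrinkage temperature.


103.3 C

Average = (117 + 114 + 79) / 3
Average = 310 / 3 = 103.3 C


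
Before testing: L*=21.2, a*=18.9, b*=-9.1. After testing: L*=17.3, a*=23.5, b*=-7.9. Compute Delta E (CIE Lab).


dL = 17.3 - 21.2 = -3.9
da = 23.5 - 18.9 = 4.6
db = -7.9 - (-9.1) = 1.2
dE = sqrt((-3.9)^2 + (4.6)^2 + (1.2)^2) = 6.15


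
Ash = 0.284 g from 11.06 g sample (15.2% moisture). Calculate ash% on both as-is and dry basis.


As-is ash = 2.57%
Dry-basis ash = 3.03%

As-is ash% = 0.284 / 11.06 x 100 = 2.57%
Dry mass = 11.06 x (100 - 15.2) / 100 = 9.37888 g
Dry-basis ash% = 0.284 / 9.37888 x 100 = 3.03%


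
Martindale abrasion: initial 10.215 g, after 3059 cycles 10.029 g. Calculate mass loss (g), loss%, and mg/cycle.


Loss = 10.215 - 10.029 = 0.186 g
Loss% = 0.186 / 10.215 x 100 = 1.82%
Rate = 0.186 / 3059 x 1000 = 0.061 mg/cycle


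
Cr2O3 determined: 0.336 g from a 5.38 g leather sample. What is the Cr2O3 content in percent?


Cr2O3% = 0.336 / 5.38 x 100
Cr2O3% = 6.25%


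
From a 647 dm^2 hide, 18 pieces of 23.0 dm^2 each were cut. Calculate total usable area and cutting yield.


Usable area = 414.0 dm^2
Yield = 64.0%

Total usable = 18 x 23.0 = 414.0 dm^2
Yield = 414.0 / 647 x 100 = 64.0%


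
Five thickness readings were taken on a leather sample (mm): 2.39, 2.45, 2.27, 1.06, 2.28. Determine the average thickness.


2.09 mm

Sum = 2.39 + 2.45 + 2.27 + 1.06 + 2.28 = 10.45
Average = 10.45 / 5 = 2.09 mm


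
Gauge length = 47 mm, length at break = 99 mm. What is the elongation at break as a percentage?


110.6%


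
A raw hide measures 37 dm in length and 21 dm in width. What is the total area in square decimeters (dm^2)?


Area = length x width
Area = 37 x 21 = 777 dm^2


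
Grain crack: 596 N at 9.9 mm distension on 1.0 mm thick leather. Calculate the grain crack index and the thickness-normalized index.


Crack index = 596 / 9.9 = 60.2 N/mm
Normalized = 60.2 / 1.0 = 60.2 N/mm per mm


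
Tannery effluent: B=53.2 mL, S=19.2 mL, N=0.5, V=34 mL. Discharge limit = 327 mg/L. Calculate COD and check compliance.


COD = (53.2 - 19.2) x 0.5 x 8000 / 34 = 4000.0 mg/L
Limit: 327 mg/L
Compliant: No


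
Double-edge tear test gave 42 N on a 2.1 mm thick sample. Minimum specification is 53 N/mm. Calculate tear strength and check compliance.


Tear strength = 20.0 N/mm
Compliant: No

Tear strength = 42 / 2.1 = 20.0 N/mm
Required minimum = 53 N/mm
Compliant: No


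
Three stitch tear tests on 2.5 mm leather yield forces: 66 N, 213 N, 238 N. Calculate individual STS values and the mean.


STS1 = 66 / 2.5 = 26.4 N/mm
STS2 = 213 / 2.5 = 85.2 N/mm
STS3 = 238 / 2.5 = 95.2 N/mm
Mean = (26.4 + 85.2 + 95.2) / 3 = 68.9 N/mm


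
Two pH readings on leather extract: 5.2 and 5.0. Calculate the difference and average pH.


Difference = |5.2 - 5.0| = 0.2
Average = (5.2 + 5.0) / 2 = 5.10


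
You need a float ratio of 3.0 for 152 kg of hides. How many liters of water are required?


456.0 L


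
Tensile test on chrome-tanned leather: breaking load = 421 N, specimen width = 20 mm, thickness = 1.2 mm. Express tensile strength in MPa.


17.54 MPa

Cross-section = 20 x 1.2 = 24.0 mm^2
TS = 421 / 24.0 = 17.54 MPa
(1 N/mm^2 = 1 MPa)


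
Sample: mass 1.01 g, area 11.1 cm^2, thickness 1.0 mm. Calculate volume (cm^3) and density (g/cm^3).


Thickness in cm = 1.0 / 10 = 0.10 cm
Volume = 11.1 x 0.10 = 1.110 cm^3
Density = 1.01 / 1.110 = 0.910 g/cm^3


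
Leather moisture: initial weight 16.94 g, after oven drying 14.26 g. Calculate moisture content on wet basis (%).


Moisture = 16.94 - 14.26 = 2.68 g
MC = 2.68 / 16.94 x 100 = 15.8%


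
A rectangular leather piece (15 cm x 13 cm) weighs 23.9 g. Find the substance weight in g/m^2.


1225.6 g/m^2


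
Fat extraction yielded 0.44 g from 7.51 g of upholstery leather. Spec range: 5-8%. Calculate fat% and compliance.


Fat% = 0.44 / 7.51 x 100 = 5.9%
Spec range: 5-8%
Compliant: Yes


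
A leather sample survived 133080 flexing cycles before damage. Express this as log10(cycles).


5.12

log10(133080) = 5.12


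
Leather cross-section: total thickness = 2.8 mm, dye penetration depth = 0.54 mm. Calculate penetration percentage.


19.3%

Penetration% = 0.54 / 2.8 x 100
Penetration = 19.3%


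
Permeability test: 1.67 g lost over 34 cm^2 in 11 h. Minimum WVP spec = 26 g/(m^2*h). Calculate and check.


WVP = 44.65 g/(m^2*h)
Meets specification: Yes

WVP = 1.67 / (34 x 11) x 10000 = 44.65 g/(m^2*h)
Minimum: 26 g/(m^2*h)
Meets spec: Yes


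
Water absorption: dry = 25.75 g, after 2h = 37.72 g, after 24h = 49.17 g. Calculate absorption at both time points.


WA (2h) = (37.72 - 25.75) / 25.75 x 100 = 46.5%
WA (24h) = (49.17 - 25.75) / 25.75 x 100 = 91.0%


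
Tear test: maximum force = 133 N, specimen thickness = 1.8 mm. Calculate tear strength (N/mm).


73.9 N/mm


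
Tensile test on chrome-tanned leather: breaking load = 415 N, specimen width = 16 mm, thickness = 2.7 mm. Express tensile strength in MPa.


Cross-section = 16 x 2.7 = 43.2 mm^2
TS = 415 / 43.2 = 9.61 MPa
(1 N/mm^2 = 1 MPa)


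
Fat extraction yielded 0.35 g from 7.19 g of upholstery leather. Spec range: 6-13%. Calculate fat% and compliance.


Fat content = 4.9%
Compliant: No

Fat% = 0.35 / 7.19 x 100 = 4.9%
Spec range: 6-13%
Compliant: No


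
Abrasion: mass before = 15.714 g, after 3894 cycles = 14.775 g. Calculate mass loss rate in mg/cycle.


Mass loss = 15.714 - 14.775 = 0.939 g
Rate = 0.939 / 3894 x 1000 = 0.241 mg/cycle


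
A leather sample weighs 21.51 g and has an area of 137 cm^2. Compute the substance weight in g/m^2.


Substance weight = mass / area x 10000
SW = 21.51 / 137 x 10000
SW = 1570.1 g/m^2


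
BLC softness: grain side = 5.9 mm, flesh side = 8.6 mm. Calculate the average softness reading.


7.25 mm

Average = (5.9 + 8.6) / 2
Average = 7.25 mm


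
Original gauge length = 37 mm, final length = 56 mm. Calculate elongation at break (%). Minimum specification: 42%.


Extension = 56 - 37 = 19 mm
Elongation = 19 / 37 x 100 = 51.4%
Minimum required: 42%
Meets specification: Yes


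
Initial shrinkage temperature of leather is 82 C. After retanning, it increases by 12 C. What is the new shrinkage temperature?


94 C

New Ts = 82 + 12 = 94 C


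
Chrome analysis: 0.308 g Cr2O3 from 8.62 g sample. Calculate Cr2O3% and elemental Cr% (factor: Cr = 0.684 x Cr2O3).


Cr2O3 = 3.57%
Cr = 2.44%


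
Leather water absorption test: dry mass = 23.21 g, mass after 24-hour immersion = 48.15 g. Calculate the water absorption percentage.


Water absorbed = 48.15 - 23.21 = 24.94 g
WA% = 24.94 / 23.21 x 100 = 107.5%


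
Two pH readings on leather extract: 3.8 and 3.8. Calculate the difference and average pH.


Difference = |3.8 - 3.8| = 0.0
Average = (3.8 + 3.8) / 2 = 3.80


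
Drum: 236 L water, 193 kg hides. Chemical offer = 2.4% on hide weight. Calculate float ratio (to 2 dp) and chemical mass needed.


Float ratio = 236 / 193 = 1.22
Chemical = 193 x 2.4 / 100 = 4.632 kg


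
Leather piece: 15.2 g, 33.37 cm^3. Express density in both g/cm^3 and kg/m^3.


0.455 g/cm^3
455 kg/m^3

Density = 15.2 / 33.37 = 0.455 g/cm^3
Convert: 0.455 x 1000 = 455 kg/m^3


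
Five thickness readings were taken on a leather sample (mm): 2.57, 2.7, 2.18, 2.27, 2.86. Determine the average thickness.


2.52 mm


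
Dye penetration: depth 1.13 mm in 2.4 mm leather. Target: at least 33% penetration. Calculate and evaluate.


Penetration = 47.1%
Meets target: Yes


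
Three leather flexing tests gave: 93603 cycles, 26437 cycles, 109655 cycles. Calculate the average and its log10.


Average = 76565 cycles
log10 = 4.88

Average = (93603 + 26437 + 109655) / 3 = 76565 cycles
log10(76565) = 4.88


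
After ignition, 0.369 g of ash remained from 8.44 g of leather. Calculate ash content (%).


4.37%

Ash% = 0.369 / 8.44 x 100
Ash% = 4.37%


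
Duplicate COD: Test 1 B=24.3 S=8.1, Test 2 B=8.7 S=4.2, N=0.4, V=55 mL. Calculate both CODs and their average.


COD1 = (24.3 - 8.1) x 0.4 x 8000 / 55 = 942.5 mg/L
COD2 = (8.7 - 4.2) x 0.4 x 8000 / 55 = 261.8 mg/L
Average = (942.5 + 261.8) / 2 = 602.2 mg/L


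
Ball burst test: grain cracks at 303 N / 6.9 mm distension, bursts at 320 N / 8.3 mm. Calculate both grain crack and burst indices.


Crack index = 303 / 6.9 = 43.9 N/mm
Burst index = 320 / 8.3 = 38.6 N/mm


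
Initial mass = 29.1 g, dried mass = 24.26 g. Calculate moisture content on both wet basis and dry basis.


Moisture lost = 29.1 - 24.26 = 4.84 g
Wet basis MC = 4.84 / 29.1 x 100 = 16.6%
Dry basis MC = 4.84 / 24.26 x 100 = 20.0%


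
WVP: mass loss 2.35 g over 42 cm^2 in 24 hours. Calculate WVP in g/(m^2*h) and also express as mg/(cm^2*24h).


WVP = 23.31 g/(m^2*h)
Daily rate = 55.95 mg/(cm^2*24h)

WVP = 2.35 / (42 x 24) x 10000 = 23.31 g/(m^2*h)
Mass loss in mg = 2.35 x 1000 = 2350 mg
Per cm^2 per 24h in mg: 2350 x 24 / (42 x 24) = 56400 / 1008 = 55.95 mg/(cm^2*24h)


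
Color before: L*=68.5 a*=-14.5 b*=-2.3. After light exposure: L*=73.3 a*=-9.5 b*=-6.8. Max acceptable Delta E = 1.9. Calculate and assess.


Delta E = 8.26
Passes: No

dL = 4.8, da = 5.0, db = -4.5
dE = sqrt((4.8)^2 + (5.0)^2 + (-4.5)^2) = 8.26
Max = 1.9
Passes: No


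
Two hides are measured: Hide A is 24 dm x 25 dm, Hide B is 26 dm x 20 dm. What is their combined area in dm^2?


Hide A area = 24 x 25 = 600 dm^2
Hide B area = 26 x 20 = 520 dm^2
Total = 600 + 520 = 1120 dm^2


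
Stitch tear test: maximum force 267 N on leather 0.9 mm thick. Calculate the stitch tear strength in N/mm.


Stitch tear strength = force / thickness
STS = 267 / 0.9 = 296.7 N/mm


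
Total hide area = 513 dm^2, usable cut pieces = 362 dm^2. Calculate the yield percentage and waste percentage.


Yield = 362 / 513 x 100 = 70.6%
Waste = 513 - 362 = 151 dm^2
Waste% = 100 - 70.6 = 29.4%


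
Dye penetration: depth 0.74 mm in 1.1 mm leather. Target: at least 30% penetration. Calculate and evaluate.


Penetration = 0.74 / 1.1 x 100 = 67.3%
Target: 30%
Meets target: Yes


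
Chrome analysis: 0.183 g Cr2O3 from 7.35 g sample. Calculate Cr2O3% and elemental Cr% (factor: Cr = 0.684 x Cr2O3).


Cr2O3% = 0.183 / 7.35 x 100 = 2.49%
Cr% = 2.49 x 0.684 = 1.70%


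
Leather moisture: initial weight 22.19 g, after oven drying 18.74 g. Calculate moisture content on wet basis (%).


Moisture = 22.19 - 18.74 = 3.45 g
MC = 3.45 / 22.19 x 100 = 15.5%


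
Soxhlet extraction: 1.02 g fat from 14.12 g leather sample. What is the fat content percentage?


7.2%


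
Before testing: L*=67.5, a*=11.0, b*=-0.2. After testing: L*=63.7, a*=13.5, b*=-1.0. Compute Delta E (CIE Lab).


Delta E = 4.62


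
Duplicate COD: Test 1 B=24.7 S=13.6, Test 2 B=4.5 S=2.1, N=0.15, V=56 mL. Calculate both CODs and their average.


COD1 = 237.9 mg/L
COD2 = 51.4 mg/L
Average = 144.7 mg/L

COD1 = (24.7 - 13.6) x 0.15 x 8000 / 56 = 237.9 mg/L
COD2 = (4.5 - 2.1) x 0.15 x 8000 / 56 = 51.4 mg/L
Average = (237.9 + 51.4) / 2 = 144.7 mg/L


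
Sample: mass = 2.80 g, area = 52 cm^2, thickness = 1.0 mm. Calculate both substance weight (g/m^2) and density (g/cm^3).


SW = 2.80 / 52 x 10000 = 538.5 g/m^2
Volume = 52 x 1.0 / 10 = 5.20 cm^3
Density = 2.80 / 5.20 = 0.538 g/cm^3


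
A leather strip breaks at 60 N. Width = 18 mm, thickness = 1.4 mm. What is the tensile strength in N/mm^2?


Cross-sectional area = 18 x 1.4 = 25.2 mm^2
Tensile strength = 60 / 25.2 = 2.38 N/mm^2


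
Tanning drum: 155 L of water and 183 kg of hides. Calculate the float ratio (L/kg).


Float ratio = water / hide weight
Ratio = 155 / 183 = 0.8


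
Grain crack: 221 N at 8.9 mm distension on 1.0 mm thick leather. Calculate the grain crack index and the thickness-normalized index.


Crack index = 24.8 N/mm
Normalized index = 24.8 N/mm per mm

Crack index = 221 / 8.9 = 24.8 N/mm
Normalized = 24.8 / 1.0 = 24.8 N/mm per mm


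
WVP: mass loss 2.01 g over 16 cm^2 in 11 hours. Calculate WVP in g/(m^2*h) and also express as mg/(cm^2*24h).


WVP = 2.01 / (16 x 11) x 10000 = 114.20 g/(m^2*h)
Mass loss in mg = 2.01 x 1000 = 2010 mg
Per cm^2 per 24h in mg: 2010 x 24 / (16 x 11) = 48240 / 176 = 274.09 mg/(cm^2*24h)


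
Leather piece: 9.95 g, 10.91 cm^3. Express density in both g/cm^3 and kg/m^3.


Density = 9.95 / 10.91 = 0.912 g/cm^3
Convert: 0.912 x 1000 = 912 kg/m^3


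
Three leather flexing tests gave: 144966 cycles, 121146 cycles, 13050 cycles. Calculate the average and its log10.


Average = (144966 + 121146 + 13050) / 3 = 93054 cycles
log10(93054) = 4.97


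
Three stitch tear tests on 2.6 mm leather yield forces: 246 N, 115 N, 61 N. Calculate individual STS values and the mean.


STS1 = 94.6 N/mm
STS2 = 44.2 N/mm
STS3 = 23.5 N/mm
Mean = 54.1 N/mm

STS1 = 246 / 2.6 = 94.6 N/mm
STS2 = 115 / 2.6 = 44.2 N/mm
STS3 = 61 / 2.6 = 23.5 N/mm
Mean = (94.6 + 44.2 + 23.5) / 3 = 54.1 N/mm


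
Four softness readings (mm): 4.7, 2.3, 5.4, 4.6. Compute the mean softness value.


Sum = 4.7 + 2.3 + 5.4 + 4.6
Mean = 17.0 / 4 = 4.25 mm


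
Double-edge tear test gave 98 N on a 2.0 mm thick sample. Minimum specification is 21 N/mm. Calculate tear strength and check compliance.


Tear strength = 98 / 2.0 = 49.0 N/mm
Required minimum = 21 N/mm
Compliant: Yes


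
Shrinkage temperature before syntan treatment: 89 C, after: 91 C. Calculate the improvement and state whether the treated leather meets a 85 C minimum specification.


Improvement = 2 C
Meets 85 C spec: Yes

Improvement = 91 - 89 = 2 C
Spec check: 91 C >= 85 C? Yes


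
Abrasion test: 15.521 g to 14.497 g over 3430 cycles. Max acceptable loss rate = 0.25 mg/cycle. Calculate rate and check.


Loss = 15.521 - 14.497 = 1.024 g
Rate = 1.024 g / 3430 cycles x 1000 = 0.299 mg/cycle
Max = 0.25 mg/cycle
Passes: No


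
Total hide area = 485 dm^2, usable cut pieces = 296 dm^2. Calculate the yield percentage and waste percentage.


Yield = 296 / 485 x 100 = 61.0%
Waste = 485 - 296 = 189 dm^2
Waste% = 100 - 61.0 = 39.0%


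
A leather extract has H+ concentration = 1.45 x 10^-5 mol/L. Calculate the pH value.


pH = 4.84

pH = -log10[H+]
pH = -log10(1.45 x 10^-5) = 4.84


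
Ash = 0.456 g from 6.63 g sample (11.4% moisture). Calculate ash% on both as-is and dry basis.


As-is ash% = 0.456 / 6.63 x 100 = 6.88%
Dry mass = 6.63 x (100 - 11.4) / 100 = 5.87418 g
Dry-basis ash% = 0.456 / 5.87418 x 100 = 7.76%


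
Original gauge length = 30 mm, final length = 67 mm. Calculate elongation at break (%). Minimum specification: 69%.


Elongation = 123.3%
Meets spec: Yes


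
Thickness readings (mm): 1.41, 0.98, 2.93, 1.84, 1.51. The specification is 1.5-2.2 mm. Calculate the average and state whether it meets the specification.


Average = 1.73 mm
Within specification: Yes


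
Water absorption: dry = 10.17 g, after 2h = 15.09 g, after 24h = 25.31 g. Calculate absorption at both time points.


2h absorption = 48.4%
24h absorption = 148.9%

WA (2h) = (15.09 - 10.17) / 10.17 x 100 = 48.4%
WA (24h) = (25.31 - 10.17) / 10.17 x 100 = 148.9%


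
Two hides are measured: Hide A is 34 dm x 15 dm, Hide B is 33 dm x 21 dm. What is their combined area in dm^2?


Hide A area = 34 x 15 = 510 dm^2
Hide B area = 33 x 21 = 693 dm^2
Total = 510 + 693 = 1203 dm^2


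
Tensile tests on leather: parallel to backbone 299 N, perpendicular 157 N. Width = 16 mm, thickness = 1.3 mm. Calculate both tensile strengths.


Parallel = 14.38 N/mm^2
Perpendicular = 7.55 N/mm^2


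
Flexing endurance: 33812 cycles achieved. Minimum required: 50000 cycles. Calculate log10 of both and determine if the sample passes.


log10(33812) = 4.53
log10(50000) = 4.70
Passes: No


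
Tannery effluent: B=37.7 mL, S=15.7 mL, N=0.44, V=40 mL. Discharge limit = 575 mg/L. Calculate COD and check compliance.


COD = (37.7 - 15.7) x 0.44 x 8000 / 40 = 1936.0 mg/L
Limit: 575 mg/L
Compliant: No


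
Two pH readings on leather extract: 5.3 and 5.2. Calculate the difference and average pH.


Difference = 0.1
Average pH = 5.25

Difference = |5.3 - 5.2| = 0.1
Average = (5.3 + 5.2) / 2 = 5.25


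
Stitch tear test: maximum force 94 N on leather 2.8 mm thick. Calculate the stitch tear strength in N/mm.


Stitch tear strength = force / thickness
STS = 94 / 2.8 = 33.6 N/mm


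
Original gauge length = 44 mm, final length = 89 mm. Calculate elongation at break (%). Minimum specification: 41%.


Extension = 89 - 44 = 45 mm
Elongation = 45 / 44 x 100 = 102.3%
Minimum required: 41%
Meets specification: Yes


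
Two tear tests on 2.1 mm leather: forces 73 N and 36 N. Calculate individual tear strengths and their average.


Tear 1 = 73 / 2.1 = 34.8 N/mm
Tear 2 = 36 / 2.1 = 17.1 N/mm
Average = (34.8 + 17.1) / 2 = 26.0 N/mm


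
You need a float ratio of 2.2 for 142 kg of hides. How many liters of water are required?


Water = hide weight x target ratio
Water = 142 x 2.2 = 312.4 L


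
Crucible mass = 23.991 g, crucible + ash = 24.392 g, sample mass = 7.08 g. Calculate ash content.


Ash mass = 0.401 g
Ash content = 5.66%

Ash mass = 24.392 - 23.991 = 0.401 g
Ash% = 0.401 / 7.08 x 100 = 5.66%


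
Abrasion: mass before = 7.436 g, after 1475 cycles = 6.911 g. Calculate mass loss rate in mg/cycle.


Mass loss = 7.436 - 6.911 = 0.525 g
Rate = 0.525 / 1475 x 1000 = 0.356 mg/cycle


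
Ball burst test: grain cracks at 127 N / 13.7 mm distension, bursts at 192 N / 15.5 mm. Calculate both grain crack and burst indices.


Crack index = 9.3 N/mm
Burst index = 12.4 N/mm

Crack index = 127 / 13.7 = 9.3 N/mm
Burst index = 192 / 15.5 = 12.4 N/mm


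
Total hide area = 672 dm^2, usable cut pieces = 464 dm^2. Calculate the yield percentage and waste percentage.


Yield = 464 / 672 x 100 = 69.0%
Waste = 672 - 464 = 208 dm^2
Waste% = 100 - 69.0 = 31.0%


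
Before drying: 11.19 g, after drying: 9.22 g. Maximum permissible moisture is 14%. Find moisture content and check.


Moisture content = 17.6%
Acceptable: No

MC = (11.19 - 9.22) / 11.19 x 100 = 17.6%
Maximum: 14%
Acceptable: No


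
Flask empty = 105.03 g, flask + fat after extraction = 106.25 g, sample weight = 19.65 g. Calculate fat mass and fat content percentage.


Fat mass = 106.25 - 105.03 = 1.22 g
Fat% = 1.22 / 19.65 x 100 = 6.2%


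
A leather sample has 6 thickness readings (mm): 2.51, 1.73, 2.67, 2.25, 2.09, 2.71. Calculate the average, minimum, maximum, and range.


Sum = 13.96
Average = 13.96 / 6 = 2.33 mm
Minimum = 1.73 mm
Maximum = 2.71 mm
Range = 2.71 - 1.73 = 0.98 mm


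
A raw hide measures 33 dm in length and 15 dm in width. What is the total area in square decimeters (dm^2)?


495 dm^2

Area = length x width
Area = 33 x 15 = 495 dm^2


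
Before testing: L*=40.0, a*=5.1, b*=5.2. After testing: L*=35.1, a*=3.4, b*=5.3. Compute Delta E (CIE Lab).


Delta E = 5.19


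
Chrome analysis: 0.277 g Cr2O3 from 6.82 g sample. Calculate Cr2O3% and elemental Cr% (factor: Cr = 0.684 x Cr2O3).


Cr2O3% = 0.277 / 6.82 x 100 = 4.06%
Cr% = 4.06 x 0.684 = 2.78%


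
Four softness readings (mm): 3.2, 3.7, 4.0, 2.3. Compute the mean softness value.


3.30 mm

Sum = 3.2 + 3.7 + 4.0 + 2.3
Mean = 13.2 / 4 = 3.30 mm


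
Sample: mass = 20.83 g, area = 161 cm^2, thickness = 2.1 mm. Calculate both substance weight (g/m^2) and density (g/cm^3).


Substance weight = 1293.8 g/m^2
Density = 0.616 g/cm^3


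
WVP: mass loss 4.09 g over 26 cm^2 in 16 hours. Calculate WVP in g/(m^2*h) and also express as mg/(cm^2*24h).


WVP = 4.09 / (26 x 16) x 10000 = 98.32 g/(m^2*h)
Mass loss in mg = 4.09 x 1000 = 4090 mg
Per cm^2 per 24h in mg: 4090 x 24 / (26 x 16) = 98160 / 416 = 235.96 mg/(cm^2*24h)


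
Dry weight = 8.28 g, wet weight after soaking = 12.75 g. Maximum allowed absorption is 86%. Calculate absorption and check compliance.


Absorption = 54.0%
Compliant: Yes

WA = (12.75 - 8.28) / 8.28 x 100 = 54.0%
Maximum allowed: 86%
Compliant: Yes


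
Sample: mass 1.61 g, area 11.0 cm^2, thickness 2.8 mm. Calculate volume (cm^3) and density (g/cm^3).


Volume = 3.080 cm^3
Density = 0.523 g/cm^3

Thickness in cm = 2.8 / 10 = 0.28 cm
Volume = 11.0 x 0.28 = 3.080 cm^3
Density = 1.61 / 3.080 = 0.523 g/cm^3


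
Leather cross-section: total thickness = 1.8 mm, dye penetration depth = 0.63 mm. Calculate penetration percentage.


35.0%


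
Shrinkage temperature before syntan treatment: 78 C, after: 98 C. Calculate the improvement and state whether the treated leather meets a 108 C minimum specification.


Improvement = 98 - 78 = 20 C
Spec check: 98 C >= 108 C? No


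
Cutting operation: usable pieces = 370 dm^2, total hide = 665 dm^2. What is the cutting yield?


Yield = usable / total x 100
Yield = 370 / 665 x 100 = 55.6%


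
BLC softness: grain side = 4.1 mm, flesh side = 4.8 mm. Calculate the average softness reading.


4.45 mm


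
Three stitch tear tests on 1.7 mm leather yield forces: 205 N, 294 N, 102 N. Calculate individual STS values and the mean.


STS1 = 205 / 1.7 = 120.6 N/mm
STS2 = 294 / 1.7 = 172.9 N/mm
STS3 = 102 / 1.7 = 60.0 N/mm
Mean = (120.6 + 172.9 + 60.0) / 3 = 117.8 N/mm


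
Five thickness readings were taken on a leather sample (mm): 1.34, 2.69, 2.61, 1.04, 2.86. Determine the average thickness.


2.11 mm


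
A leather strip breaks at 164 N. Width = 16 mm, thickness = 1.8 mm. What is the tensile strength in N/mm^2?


5.69 N/mm^2


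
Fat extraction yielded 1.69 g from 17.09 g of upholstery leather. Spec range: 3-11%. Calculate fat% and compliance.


Fat content = 9.9%
Compliant: Yes

Fat% = 1.69 / 17.09 x 100 = 9.9%
Spec range: 3-11%
Compliant: Yes


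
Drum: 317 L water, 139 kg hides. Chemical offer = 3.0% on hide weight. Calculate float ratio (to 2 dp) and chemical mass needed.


Float ratio = 2.28
Chemical needed = 4.17 kg

Float ratio = 317 / 139 = 2.28
Chemical = 139 x 3.0 / 100 = 4.17 kg


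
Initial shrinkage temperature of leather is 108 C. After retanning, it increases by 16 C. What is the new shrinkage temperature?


New Ts = 108 + 16 = 124 C


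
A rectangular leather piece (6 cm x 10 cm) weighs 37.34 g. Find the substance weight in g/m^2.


Area = 6 x 10 = 60 cm^2
SW = 37.34 / 60 x 10000 = 6223.3 g/m^2


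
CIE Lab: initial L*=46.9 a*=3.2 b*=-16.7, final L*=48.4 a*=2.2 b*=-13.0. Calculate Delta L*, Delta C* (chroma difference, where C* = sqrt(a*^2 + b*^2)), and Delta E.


Delta L* = 1.5
Delta C* = -3.82
Delta E = 4.12

Delta L* = 48.4 - 46.9 = 1.5
C1* = sqrt((3.2)^2 + (-16.7)^2) = 17.004
C2* = sqrt((2.2)^2 + (-13.0)^2) = 13.185
Delta C* = 13.185 - 17.004 = -3.82
Delta E = sqrt((1.5)^2 + (-1.0)^2 + (3.7)^2) = 4.12


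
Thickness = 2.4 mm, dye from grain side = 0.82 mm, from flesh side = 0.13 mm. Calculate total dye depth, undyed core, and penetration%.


Total dyed = 0.82 + 0.13 = 0.95 mm
Undyed core = 2.4 - 0.95 = 1.45 mm
Penetration = 0.95 / 2.4 x 100 = 39.6%


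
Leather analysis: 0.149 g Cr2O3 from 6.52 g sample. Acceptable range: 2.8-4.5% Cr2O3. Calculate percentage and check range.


Cr2O3% = 0.149 / 6.52 x 100 = 2.29%
Acceptable range: 2.8 to 4.5%
Within range: No


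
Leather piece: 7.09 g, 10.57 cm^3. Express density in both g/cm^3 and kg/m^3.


0.671 g/cm^3
671 kg/m^3

Density = 7.09 / 10.57 = 0.671 g/cm^3
Convert: 0.671 x 1000 = 671 kg/m^3


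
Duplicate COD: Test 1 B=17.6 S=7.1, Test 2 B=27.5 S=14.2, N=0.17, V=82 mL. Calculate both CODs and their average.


COD1 = (17.6 - 7.1) x 0.17 x 8000 / 82 = 174.1 mg/L
COD2 = (27.5 - 14.2) x 0.17 x 8000 / 82 = 220.6 mg/L
Average = (174.1 + 220.6) / 2 = 197.4 mg/L


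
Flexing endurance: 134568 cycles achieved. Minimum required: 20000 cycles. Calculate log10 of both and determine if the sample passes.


log10(134568) = 5.13
log10(20000) = 4.30
Passes: Yes


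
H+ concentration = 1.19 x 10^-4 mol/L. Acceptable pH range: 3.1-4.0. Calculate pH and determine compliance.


pH = 3.92
Compliant: Yes

pH = -log10(1.19 x 10^-4) = 3.92
Range: 3.1 to 4.0
Compliant: Yes


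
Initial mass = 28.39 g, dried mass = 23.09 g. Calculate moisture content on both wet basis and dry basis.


Wet basis = 18.7%
Dry basis = 23.0%


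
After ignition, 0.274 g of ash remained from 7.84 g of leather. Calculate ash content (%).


Ash% = 0.274 / 7.84 x 100
Ash% = 3.49%


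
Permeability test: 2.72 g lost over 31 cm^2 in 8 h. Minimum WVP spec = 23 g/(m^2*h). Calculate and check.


WVP = 2.72 / (31 x 8) x 10000 = 109.68 g/(m^2*h)
Minimum: 23 g/(m^2*h)
Meets spec: Yes


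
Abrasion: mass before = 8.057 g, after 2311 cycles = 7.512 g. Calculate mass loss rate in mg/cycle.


0.236 mg/cycle

Mass loss = 8.057 - 7.512 = 0.545 g
Rate = 0.545 / 2311 x 1000 = 0.236 mg/cycle
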